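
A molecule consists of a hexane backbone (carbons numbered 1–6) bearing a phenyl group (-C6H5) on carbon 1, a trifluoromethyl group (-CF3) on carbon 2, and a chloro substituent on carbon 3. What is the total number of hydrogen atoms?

16

Atom tally by fragment:
  C6H5CH2 → C:7 H:7
  CH(CF3) → C:2 H:1 F:3
  CH(Cl) → C:1 H:1 Cl:1
  CH2 → C:1 H:2
  CH2 → C:1 H:2
  CH3 → C:1 H:3
Element totals:
  C: 13
  H: 16
  Cl: 1
  F: 3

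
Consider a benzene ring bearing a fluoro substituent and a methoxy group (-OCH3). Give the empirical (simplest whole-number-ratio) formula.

C7H7FO

Atom tally by fragment:
  benzene ring core → C:6 H:6
  (− 2 ring H displaced by substituents)
  + F → F:1
  + OCH3 → C:1 H:3 O:1
Element totals:
  C: 7
  H: 7
  F: 1
  O: 1
Molecular formula: C7H7FO.
gcd of subscripts (7, 1, 7, 1) = 1, so the empirical formula equals the molecular formula.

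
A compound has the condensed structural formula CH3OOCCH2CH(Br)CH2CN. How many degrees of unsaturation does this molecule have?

3

Atom tally by fragment:
  CH3OOCCH2 → C:3 H:5 O:2
  CH(Br) → C:1 H:1 Br:1
  CH2CN → C:2 H:2 N:1
Element totals:
  C: 6
  H: 8
  Br: 1
  N: 1
  O: 2
Molecular formula: C6H8BrNO2.
DoU = (2C + 2 + N − H − X) / 2 = (2·6 + 2 + 1 − 8 − 1) / 2 = 3.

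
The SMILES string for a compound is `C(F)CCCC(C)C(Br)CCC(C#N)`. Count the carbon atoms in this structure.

11

Atom tally by fragment:
  FCH2 → C:1 H:2 F:1
  CH2 → C:1 H:2
  CH2 → C:1 H:2
  CH2 → C:1 H:2
  CH(CH3) → C:2 H:4
  CH(Br) → C:1 H:1 Br:1
  CH2 → C:1 H:2
  CH2 → C:1 H:2
  CH2CN → C:2 H:2 N:1
Element totals:
  C: 11
  H: 19
  Br: 1
  F: 1
  N: 1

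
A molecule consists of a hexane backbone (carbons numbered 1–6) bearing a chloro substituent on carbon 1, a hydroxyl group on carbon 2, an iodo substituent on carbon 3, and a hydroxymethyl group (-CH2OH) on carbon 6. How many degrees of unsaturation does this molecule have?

0

Atom tally by fragment:
  ClCH2 → C:1 H:2 Cl:1
  CH(OH) → C:1 H:2 O:1
  CH(I) → C:1 H:1 I:1
  CH2 → C:1 H:2
  CH2 → C:1 H:2
  CH2CH2OH → C:2 H:5 O:1
Element totals:
  C: 7
  H: 14
  Cl: 1
  I: 1
  O: 2
Molecular formula: C7H14ClIO2.
DoU = (2C + 2 + N − H − X) / 2 = (2·7 + 2 + 0 − 14 − 2) / 2 = 0.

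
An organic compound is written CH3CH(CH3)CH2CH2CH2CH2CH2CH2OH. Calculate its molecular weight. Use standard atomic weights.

Element totals:
  C: 9
  H: 20
  O: 1
Molecular formula: C9H20O.
  M = 9(12.011) + 20(1.008) + 15.999
    = 108.099 + 20.160 + 15.999 = 144.258

144.26 g/mol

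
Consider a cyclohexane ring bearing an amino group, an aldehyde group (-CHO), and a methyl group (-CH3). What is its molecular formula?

C8H15NO

Atom tally by fragment:
  cyclohexane ring core → C:6 H:12
  (− 3 ring H displaced by substituents)
  + NH2 → N:1 H:2
  + CHO → C:1 H:1 O:1
  + CH3 → C:1 H:3
Element totals:
  C: 8
  H: 15
  N: 1
  O: 1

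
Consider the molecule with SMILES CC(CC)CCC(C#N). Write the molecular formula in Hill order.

C8H15N

Atom tally by fragment:
  CH3 → C:1 H:3
  CH(C2H5) → C:3 H:6
  CH2 → C:1 H:2
  CH2 → C:1 H:2
  CH2CN → C:2 H:2 N:1
Element totals:
  C: 8
  H: 15
  N: 1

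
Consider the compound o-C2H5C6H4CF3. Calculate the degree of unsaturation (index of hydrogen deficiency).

Atom tally by fragment:
  benzene ring core → C:6 H:6
  (− 2 ring H displaced by substituents)
  + C2H5 → C:2 H:5
  + CF3 → C:1 F:3
Element totals:
  C: 9
  H: 9
  F: 3
Molecular formula: C9H9F3.
DoU = (2C + 2 + N − H − X) / 2 = (2·9 + 2 + 0 − 9 − 3) / 2 = 4.

4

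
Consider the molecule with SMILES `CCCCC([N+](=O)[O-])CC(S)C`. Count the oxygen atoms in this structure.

Atom tally by fragment:
  CH3 → C:1 H:3
  CH2 → C:1 H:2
  CH2 → C:1 H:2
  CH2 → C:1 H:2
  CH(NO2) → C:1 H:1 N:1 O:2
  CH2 → C:1 H:2
  CH(SH) → C:1 H:2 S:1
  CH3 → C:1 H:3
Element totals:
  C: 8
  H: 17
  N: 1
  O: 2
  S: 1

2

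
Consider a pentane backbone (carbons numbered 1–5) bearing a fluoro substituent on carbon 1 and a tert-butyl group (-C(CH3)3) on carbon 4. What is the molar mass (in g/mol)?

146.25 g/mol

Atom tally by fragment:
  FCH2 → C:1 H:2 F:1
  CH2 → C:1 H:2
  CH2 → C:1 H:2
  CH(C(CH3)3) → C:5 H:10
  CH3 → C:1 H:3
Element totals:
  C: 9
  H: 19
  F: 1
Molecular formula: C9H19F.
  M = 9(12.011) + 19(1.008) + 18.998
    = 108.099 + 19.152 + 18.998 = 146.249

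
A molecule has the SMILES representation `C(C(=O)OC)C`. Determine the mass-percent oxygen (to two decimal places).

Atom tally by fragment:
  CH3OOCCH2 → C:3 H:5 O:2
  CH3 → C:1 H:3
Element totals:
  C: 4
  H: 8
  O: 2
Molecular formula: C4H8O2.
Molar mass = 88.106 g/mol.
Mass from O: 2 × 15.999 = 31.998 g/mol.
%O = 31.998 / 88.106 × 100 = 36.32%.

36.32%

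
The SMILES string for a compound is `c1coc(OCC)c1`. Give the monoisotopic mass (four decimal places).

112.0524

Atom tally by fragment:
  furan ring core → C:4 H:4 O:1
  (− 1 ring H displaced by substituents)
  + OC2H5 → C:2 H:5 O:1
Element totals:
  C: 6
  H: 8
  O: 2
Molecular formula: C6H8O2.
  M = 6(12.0) + 8(1.007825) + 2(15.994915)
    = 72.000000 + 8.062600 + 31.989830 = 112.052430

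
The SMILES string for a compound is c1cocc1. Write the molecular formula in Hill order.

C4H4O

Atom tally by fragment:
  furan ring core → C:4 H:4 O:1
Element totals:
  C: 4
  H: 4
  O: 1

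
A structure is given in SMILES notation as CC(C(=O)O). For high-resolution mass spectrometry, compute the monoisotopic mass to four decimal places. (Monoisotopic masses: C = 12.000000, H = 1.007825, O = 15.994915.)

74.0368

Atom tally by fragment:
  CH3 → C:1 H:3
  CH2COOH → C:2 H:3 O:2
Element totals:
  C: 3
  H: 6
  O: 2
Molecular formula: C3H6O2.
  M = 3(12.0) + 6(1.007825) + 2(15.994915)
    = 36.000000 + 6.046950 + 31.989830 = 74.036780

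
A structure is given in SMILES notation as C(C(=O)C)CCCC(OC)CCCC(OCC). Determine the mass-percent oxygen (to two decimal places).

19.64%

Atom tally by fragment:
  CH3COCH2 → C:3 H:5 O:1
  CH2 → C:1 H:2
  CH2 → C:1 H:2
  CH2 → C:1 H:2
  CH(OCH3) → C:2 H:4 O:1
  CH2 → C:1 H:2
  CH2 → C:1 H:2
  CH2 → C:1 H:2
  CH2OC2H5 → C:3 H:7 O:1
Element totals:
  C: 14
  H: 28
  O: 3
Molecular formula: C14H28O3.
Molar mass = 244.375 g/mol.
Mass from O: 3 × 15.999 = 47.997 g/mol.
%O = 47.997 / 244.375 × 100 = 19.64%.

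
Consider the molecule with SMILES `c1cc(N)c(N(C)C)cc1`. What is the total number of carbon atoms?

8

Atom tally by fragment:
  benzene ring core → C:6 H:6
  (− 2 ring H displaced by substituents)
  + NH2 → N:1 H:2
  + N(CH3)2 → N:1 C:2 H:6
Element totals:
  C: 8
  H: 12
  N: 2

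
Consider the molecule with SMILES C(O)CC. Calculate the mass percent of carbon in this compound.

Atom tally by fragment:
  HOCH2 → C:1 H:3 O:1
  CH2 → C:1 H:2
  CH3 → C:1 H:3
Element totals:
  C: 3
  H: 8
  O: 1
Molecular formula: C3H8O.
Molar mass = 60.096 g/mol.
Mass from C: 3 × 12.011 = 36.033 g/mol.
%C = 36.033 / 60.096 × 100 = 59.96%.

59.96%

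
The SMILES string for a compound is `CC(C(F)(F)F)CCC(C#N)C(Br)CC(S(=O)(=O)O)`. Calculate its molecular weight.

366.19 g/mol

Atom tally by fragment:
  CH3 → C:1 H:3
  CH(CF3) → C:2 H:1 F:3
  CH2 → C:1 H:2
  CH2 → C:1 H:2
  CH(CN) → C:2 H:1 N:1
  CH(Br) → C:1 H:1 Br:1
  CH2 → C:1 H:2
  CH2SO3H → C:1 H:3 S:1 O:3
Element totals:
  C: 10
  H: 15
  Br: 1
  F: 3
  N: 1
  O: 3
  S: 1
Molecular formula: C10H15BrF3NO3S.
  M = 10(12.011) + 15(1.008) + 79.904 + 3(18.998) + 14.007 + 3(15.999) + 32.06
    = 120.110 + 15.120 + 79.904 + 56.994 + 14.007 + 47.997 + 32.060 = 366.192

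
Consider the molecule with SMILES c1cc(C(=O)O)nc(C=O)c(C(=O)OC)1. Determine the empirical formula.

Atom tally by fragment:
  pyridine ring core → C:5 H:5 N:1
  (− 3 ring H displaced by substituents)
  + COOH → C:1 H:1 O:2
  + CHO → C:1 H:1 O:1
  + COOCH3 → C:2 H:3 O:2
Element totals:
  C: 9
  H: 7
  N: 1
  O: 5
Molecular formula: C9H7NO5.
gcd of subscripts (9, 7, 1, 5) = 1, so the empirical formula equals the molecular formula.

C9H7NO5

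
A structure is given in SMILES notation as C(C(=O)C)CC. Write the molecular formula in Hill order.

Atom tally by fragment:
  CH3COCH2 → C:3 H:5 O:1
  CH2 → C:1 H:2
  CH3 → C:1 H:3
Element totals:
  C: 5
  H: 10
  O: 1

C5H10O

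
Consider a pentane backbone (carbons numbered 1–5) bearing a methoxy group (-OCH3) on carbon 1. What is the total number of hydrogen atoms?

14

Atom tally by fragment:
  CH3OCH2 → C:2 H:5 O:1
  CH2 → C:1 H:2
  CH2 → C:1 H:2
  CH2 → C:1 H:2
  CH3 → C:1 H:3
Element totals:
  C: 6
  H: 14
  O: 1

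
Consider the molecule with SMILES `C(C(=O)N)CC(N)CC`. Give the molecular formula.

Atom tally by fragment:
  H2NOCCH2 → C:2 H:4 O:1 N:1
  CH2 → C:1 H:2
  CH(NH2) → C:1 H:3 N:1
  CH2 → C:1 H:2
  CH3 → C:1 H:3
Element totals:
  C: 6
  H: 14
  N: 2
  O: 1

C6H14N2O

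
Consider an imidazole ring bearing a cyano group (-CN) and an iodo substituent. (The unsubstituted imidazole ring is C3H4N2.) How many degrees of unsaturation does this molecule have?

5

Atom tally by fragment:
  imidazole ring core → C:3 H:4 N:2
  (− 2 ring H displaced by substituents)
  + CN → C:1 N:1
  + I → I:1
Element totals:
  C: 4
  H: 2
  I: 1
  N: 3
Molecular formula: C4H2IN3.
DoU = (2C + 2 + N − H − X) / 2 = (2·4 + 2 + 3 − 2 − 1) / 2 = 5.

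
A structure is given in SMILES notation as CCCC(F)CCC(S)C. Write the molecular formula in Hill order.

C8H17FS

Atom tally by fragment:
  CH3 → C:1 H:3
  CH2 → C:1 H:2
  CH2 → C:1 H:2
  CH(F) → C:1 H:1 F:1
  CH2 → C:1 H:2
  CH2 → C:1 H:2
  CH(SH) → C:1 H:2 S:1
  CH3 → C:1 H:3
Element totals:
  C: 8
  H: 17
  F: 1
  S: 1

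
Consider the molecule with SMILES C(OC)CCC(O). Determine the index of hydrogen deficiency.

0

Atom tally by fragment:
  CH3OCH2 → C:2 H:5 O:1
  CH2 → C:1 H:2
  CH2 → C:1 H:2
  CH2OH → C:1 H:3 O:1
Element totals:
  C: 5
  H: 12
  O: 2
Molecular formula: C5H12O2.
DoU = (2C + 2 + N − H − X) / 2 = (2·5 + 2 + 0 − 12 − 0) / 2 = 0.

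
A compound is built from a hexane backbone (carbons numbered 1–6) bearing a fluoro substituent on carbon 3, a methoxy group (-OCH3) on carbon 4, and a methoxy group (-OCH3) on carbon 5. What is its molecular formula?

C8H17FO2

Atom tally by fragment:
  CH3 → C:1 H:3
  CH2 → C:1 H:2
  CH(F) → C:1 H:1 F:1
  CH(OCH3) → C:2 H:4 O:1
  CH(OCH3) → C:2 H:4 O:1
  CH3 → C:1 H:3
Element totals:
  C: 8
  H: 17
  F: 1
  O: 2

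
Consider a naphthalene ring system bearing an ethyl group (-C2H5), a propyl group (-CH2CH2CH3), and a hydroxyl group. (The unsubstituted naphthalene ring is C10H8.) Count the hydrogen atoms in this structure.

Atom tally by fragment:
  naphthalene ring system core → C:10 H:8
  (− 3 ring H displaced by substituents)
  + C2H5 → C:2 H:5
  + CH2CH2CH3 → C:3 H:7
  + OH → O:1 H:1
Element totals:
  C: 15
  H: 18
  O: 1

18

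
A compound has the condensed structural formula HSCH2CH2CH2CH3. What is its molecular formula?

C4H10S

Element totals:
  C: 4
  H: 10
  S: 1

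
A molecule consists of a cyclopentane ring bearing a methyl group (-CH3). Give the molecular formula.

C6H12

Atom tally by fragment:
  cyclopentane ring core → C:5 H:10
  (− 1 ring H displaced by substituents)
  + CH3 → C:1 H:3
Element totals:
  C: 6
  H: 12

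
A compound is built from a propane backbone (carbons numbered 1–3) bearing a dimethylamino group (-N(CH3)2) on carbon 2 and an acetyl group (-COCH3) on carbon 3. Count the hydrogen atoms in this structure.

Atom tally by fragment:
  CH3 → C:1 H:3
  CH(N(CH3)2) → C:3 H:7 N:1
  CH2COCH3 → C:3 H:5 O:1
Element totals:
  C: 7
  H: 15
  N: 1
  O: 1

15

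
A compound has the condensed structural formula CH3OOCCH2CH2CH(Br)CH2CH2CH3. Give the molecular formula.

C8H15BrO2

Element totals:
  C: 8
  H: 15
  Br: 1
  O: 2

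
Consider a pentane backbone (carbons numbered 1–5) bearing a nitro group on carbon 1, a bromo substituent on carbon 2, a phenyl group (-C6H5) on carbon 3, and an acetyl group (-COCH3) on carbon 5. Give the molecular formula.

Atom tally by fragment:
  O2NCH2 → C:1 H:2 N:1 O:2
  CH(Br) → C:1 H:1 Br:1
  CH(C6H5) → C:7 H:6
  CH2 → C:1 H:2
  CH2COCH3 → C:3 H:5 O:1
Element totals:
  C: 13
  H: 16
  Br: 1
  N: 1
  O: 3

C13H16BrNO3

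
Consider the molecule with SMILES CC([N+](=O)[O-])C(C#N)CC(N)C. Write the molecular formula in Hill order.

C7H13N3O2

Atom tally by fragment:
  CH3 → C:1 H:3
  CH(NO2) → C:1 H:1 N:1 O:2
  CH(CN) → C:2 H:1 N:1
  CH2 → C:1 H:2
  CH(NH2) → C:1 H:3 N:1
  CH3 → C:1 H:3
Element totals:
  C: 7
  H: 13
  N: 3
  O: 2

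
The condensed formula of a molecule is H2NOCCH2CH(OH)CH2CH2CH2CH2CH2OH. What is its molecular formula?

Element totals:
  C: 8
  H: 17
  N: 1
  O: 3

C8H17NO3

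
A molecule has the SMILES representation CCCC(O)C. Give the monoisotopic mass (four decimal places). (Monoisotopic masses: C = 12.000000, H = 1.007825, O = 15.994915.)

88.0888

Atom tally by fragment:
  CH3 → C:1 H:3
  CH2 → C:1 H:2
  CH2 → C:1 H:2
  CH(OH) → C:1 H:2 O:1
  CH3 → C:1 H:3
Element totals:
  C: 5
  H: 12
  O: 1
Molecular formula: C5H12O.
  M = 5(12.0) + 12(1.007825) + 15.994915
    = 60.000000 + 12.093900 + 15.994915 = 88.088815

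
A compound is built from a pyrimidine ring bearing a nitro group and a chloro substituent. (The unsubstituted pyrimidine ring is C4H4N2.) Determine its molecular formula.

Atom tally by fragment:
  pyrimidine ring core → C:4 H:4 N:2
  (− 2 ring H displaced by substituents)
  + NO2 → N:1 O:2
  + Cl → Cl:1
Element totals:
  C: 4
  H: 2
  Cl: 1
  N: 3
  O: 2

C4H2ClN3O2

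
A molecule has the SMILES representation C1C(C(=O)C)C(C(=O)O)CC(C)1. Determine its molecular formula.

Atom tally by fragment:
  cyclopentane ring core → C:5 H:10
  (− 3 ring H displaced by substituents)
  + COCH3 → C:2 H:3 O:1
  + COOH → C:1 H:1 O:2
  + CH3 → C:1 H:3
Element totals:
  C: 9
  H: 14
  O: 3

C9H14O3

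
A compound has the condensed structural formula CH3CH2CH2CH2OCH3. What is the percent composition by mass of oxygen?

18.15%

Element totals:
  C: 5
  H: 12
  O: 1
Molecular formula: C5H12O.
Molar mass = 88.150 g/mol.
Mass from O: 1 × 15.999 = 15.999 g/mol.
%O = 15.999 / 88.150 × 100 = 18.15%.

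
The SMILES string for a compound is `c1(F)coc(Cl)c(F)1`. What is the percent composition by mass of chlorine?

Atom tally by fragment:
  furan ring core → C:4 H:4 O:1
  (− 3 ring H displaced by substituents)
  + F → F:1
  + Cl → Cl:1
  + F → F:1
Element totals:
  C: 4
  H: 1
  Cl: 1
  F: 2
  O: 1
Molecular formula: C4HClF2O.
Molar mass = 138.497 g/mol.
Mass from Cl: 1 × 35.45 = 35.450 g/mol.
%Cl = 35.450 / 138.497 × 100 = 25.60%.

25.60%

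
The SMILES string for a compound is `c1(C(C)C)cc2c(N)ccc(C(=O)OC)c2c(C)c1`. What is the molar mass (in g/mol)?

Atom tally by fragment:
  naphthalene ring system core → C:10 H:8
  (− 4 ring H displaced by substituents)
  + CH(CH3)2 → C:3 H:7
  + NH2 → N:1 H:2
  + COOCH3 → C:2 H:3 O:2
  + CH3 → C:1 H:3
Element totals:
  C: 16
  H: 19
  N: 1
  O: 2
Molecular formula: C16H19NO2.
  M = 16(12.011) + 19(1.008) + 14.007 + 2(15.999)
    = 192.176 + 19.152 + 14.007 + 31.998 = 257.333

257.33 g/mol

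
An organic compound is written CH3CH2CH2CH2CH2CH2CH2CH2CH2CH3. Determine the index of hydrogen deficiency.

0

Atom tally by fragment:
  CH3 → C:1 H:3
  CH2 → C:1 H:2
  CH2 → C:1 H:2
  CH2 → C:1 H:2
  CH2 → C:1 H:2
  CH2 → C:1 H:2
  CH2 → C:1 H:2
  CH2 → C:1 H:2
  CH2 → C:1 H:2
  CH3 → C:1 H:3
Element totals:
  C: 10
  H: 22
Molecular formula: C10H22.
DoU = (2C + 2 + N − H − X) / 2 = (2·10 + 2 + 0 − 22 − 0) / 2 = 0.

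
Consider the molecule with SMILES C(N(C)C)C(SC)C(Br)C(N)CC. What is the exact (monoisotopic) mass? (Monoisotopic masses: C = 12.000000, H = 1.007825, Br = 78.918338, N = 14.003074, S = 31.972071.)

268.0609

Atom tally by fragment:
  (CH3)2NCH2 → C:3 H:8 N:1
  CH(SCH3) → C:2 H:4 S:1
  CH(Br) → C:1 H:1 Br:1
  CH(NH2) → C:1 H:3 N:1
  CH2 → C:1 H:2
  CH3 → C:1 H:3
Element totals:
  C: 9
  H: 21
  Br: 1
  N: 2
  S: 1
Molecular formula: C9H21BrN2S.
  M = 9(12.0) + 21(1.007825) + 78.918338 + 2(14.003074) + 31.972071
    = 108.000000 + 21.164325 + 78.918338 + 28.006148 + 31.972071 = 268.060882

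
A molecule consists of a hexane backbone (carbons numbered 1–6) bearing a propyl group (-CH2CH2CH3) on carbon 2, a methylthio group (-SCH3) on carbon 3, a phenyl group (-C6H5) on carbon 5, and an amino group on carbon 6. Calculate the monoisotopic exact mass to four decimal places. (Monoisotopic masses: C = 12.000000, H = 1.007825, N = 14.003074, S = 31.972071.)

265.1864

Atom tally by fragment:
  CH3 → C:1 H:3
  CH(CH2CH2CH3) → C:4 H:8
  CH(SCH3) → C:2 H:4 S:1
  CH2 → C:1 H:2
  CH(C6H5) → C:7 H:6
  CH2NH2 → C:1 H:4 N:1
Element totals:
  C: 16
  H: 27
  N: 1
  S: 1
Molecular formula: C16H27NS.
  M = 16(12.0) + 27(1.007825) + 14.003074 + 31.972071
    = 192.000000 + 27.211275 + 14.003074 + 31.972071 = 265.186420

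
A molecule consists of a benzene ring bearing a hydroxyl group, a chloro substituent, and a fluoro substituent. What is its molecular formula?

C6H4ClFO

Atom tally by fragment:
  benzene ring core → C:6 H:6
  (− 3 ring H displaced by substituents)
  + OH → O:1 H:1
  + Cl → Cl:1
  + F → F:1
Element totals:
  C: 6
  H: 4
  Cl: 1
  F: 1
  O: 1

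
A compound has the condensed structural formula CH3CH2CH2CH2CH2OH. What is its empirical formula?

Element totals:
  C: 5
  H: 12
  O: 1
Molecular formula: C5H12O.
gcd of subscripts (5, 12, 1) = 1, so the empirical formula equals the molecular formula.

C5H12O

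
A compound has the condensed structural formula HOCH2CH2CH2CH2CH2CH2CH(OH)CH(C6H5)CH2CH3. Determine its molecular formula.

Atom tally by fragment:
  HOCH2CH2 → C:2 H:5 O:1
  CH2 → C:1 H:2
  CH2 → C:1 H:2
  CH2 → C:1 H:2
  CH2 → C:1 H:2
  CH(OH) → C:1 H:2 O:1
  CH(C6H5) → C:7 H:6
  CH2 → C:1 H:2
  CH3 → C:1 H:3
Element totals:
  C: 16
  H: 26
  O: 2

C16H26O2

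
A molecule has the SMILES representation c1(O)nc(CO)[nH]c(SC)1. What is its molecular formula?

C5H8N2O2S

Atom tally by fragment:
  imidazole ring core → C:3 H:4 N:2
  (− 3 ring H displaced by substituents)
  + OH → O:1 H:1
  + CH2OH → C:1 H:3 O:1
  + SCH3 → C:1 H:3 S:1
Element totals:
  C: 5
  H: 8
  N: 2
  O: 2
  S: 1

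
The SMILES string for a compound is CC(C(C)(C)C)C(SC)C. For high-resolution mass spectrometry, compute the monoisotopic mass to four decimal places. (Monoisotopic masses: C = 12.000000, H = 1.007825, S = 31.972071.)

160.1286

Atom tally by fragment:
  CH3 → C:1 H:3
  CH(C(CH3)3) → C:5 H:10
  CH(SCH3) → C:2 H:4 S:1
  CH3 → C:1 H:3
Element totals:
  C: 9
  H: 20
  S: 1
Molecular formula: C9H20S.
  M = 9(12.0) + 20(1.007825) + 31.972071
    = 108.000000 + 20.156500 + 31.972071 = 160.128571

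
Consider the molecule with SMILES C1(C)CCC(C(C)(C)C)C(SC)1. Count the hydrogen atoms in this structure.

22

Atom tally by fragment:
  cyclopentane ring core → C:5 H:10
  (− 3 ring H displaced by substituents)
  + CH3 → C:1 H:3
  + C(CH3)3 → C:4 H:9
  + SCH3 → C:1 H:3 S:1
Element totals:
  C: 11
  H: 22
  S: 1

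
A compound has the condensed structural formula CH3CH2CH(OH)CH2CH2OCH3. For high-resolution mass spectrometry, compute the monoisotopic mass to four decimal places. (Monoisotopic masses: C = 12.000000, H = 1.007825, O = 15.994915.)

Atom tally by fragment:
  CH3 → C:1 H:3
  CH2 → C:1 H:2
  CH(OH) → C:1 H:2 O:1
  CH2 → C:1 H:2
  CH2OCH3 → C:2 H:5 O:1
Element totals:
  C: 6
  H: 14
  O: 2
Molecular formula: C6H14O2.
  M = 6(12.0) + 14(1.007825) + 2(15.994915)
    = 72.000000 + 14.109550 + 31.989830 = 118.099380

118.0994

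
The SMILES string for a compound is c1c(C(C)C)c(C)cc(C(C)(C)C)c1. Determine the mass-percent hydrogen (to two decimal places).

11.65%

Atom tally by fragment:
  benzene ring core → C:6 H:6
  (− 3 ring H displaced by substituents)
  + CH(CH3)2 → C:3 H:7
  + CH3 → C:1 H:3
  + C(CH3)3 → C:4 H:9
Element totals:
  C: 14
  H: 22
Molecular formula: C14H22.
Molar mass = 190.330 g/mol.
Mass from H: 22 × 1.008 = 22.176 g/mol.
%H = 22.176 / 190.330 × 100 = 11.65%.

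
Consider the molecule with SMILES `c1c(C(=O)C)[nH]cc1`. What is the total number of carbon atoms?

6

Atom tally by fragment:
  pyrrole ring core → C:4 H:5 N:1
  (− 1 ring H displaced by substituents)
  + COCH3 → C:2 H:3 O:1
Element totals:
  C: 6
  H: 7
  N: 1
  O: 1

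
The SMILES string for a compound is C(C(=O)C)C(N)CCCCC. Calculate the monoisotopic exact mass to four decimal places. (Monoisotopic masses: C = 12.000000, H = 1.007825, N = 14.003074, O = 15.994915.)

Atom tally by fragment:
  CH3COCH2 → C:3 H:5 O:1
  CH(NH2) → C:1 H:3 N:1
  CH2 → C:1 H:2
  CH2 → C:1 H:2
  CH2 → C:1 H:2
  CH2 → C:1 H:2
  CH3 → C:1 H:3
Element totals:
  C: 9
  H: 19
  N: 1
  O: 1
Molecular formula: C9H19NO.
  M = 9(12.0) + 19(1.007825) + 14.003074 + 15.994915
    = 108.000000 + 19.148675 + 14.003074 + 15.994915 = 157.146664

157.1467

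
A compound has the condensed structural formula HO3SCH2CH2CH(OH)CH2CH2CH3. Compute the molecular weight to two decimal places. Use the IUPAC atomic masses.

Atom tally by fragment:
  HO3SCH2 → C:1 H:3 S:1 O:3
  CH2 → C:1 H:2
  CH(OH) → C:1 H:2 O:1
  CH2 → C:1 H:2
  CH2 → C:1 H:2
  CH3 → C:1 H:3
Element totals:
  C: 6
  H: 14
  O: 4
  S: 1
Molecular formula: C6H14O4S.
  M = 6(12.011) + 14(1.008) + 4(15.999) + 32.06
    = 72.066 + 14.112 + 63.996 + 32.060 = 182.234

182.23 g/mol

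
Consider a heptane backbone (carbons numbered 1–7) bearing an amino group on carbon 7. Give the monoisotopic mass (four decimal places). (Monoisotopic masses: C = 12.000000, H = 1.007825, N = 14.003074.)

Atom tally by fragment:
  CH3 → C:1 H:3
  CH2 → C:1 H:2
  CH2 → C:1 H:2
  CH2 → C:1 H:2
  CH2 → C:1 H:2
  CH2 → C:1 H:2
  CH2NH2 → C:1 H:4 N:1
Element totals:
  C: 7
  H: 17
  N: 1
Molecular formula: C7H17N.
  M = 7(12.0) + 17(1.007825) + 14.003074
    = 84.000000 + 17.133025 + 14.003074 = 115.136099

115.1361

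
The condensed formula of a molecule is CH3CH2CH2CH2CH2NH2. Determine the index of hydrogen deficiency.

Atom tally by fragment:
  CH3 → C:1 H:3
  CH2 → C:1 H:2
  CH2 → C:1 H:2
  CH2 → C:1 H:2
  CH2NH2 → C:1 H:4 N:1
Element totals:
  C: 5
  H: 13
  N: 1
Molecular formula: C5H13N.
DoU = (2C + 2 + N − H − X) / 2 = (2·5 + 2 + 1 − 13 − 0) / 2 = 0.

0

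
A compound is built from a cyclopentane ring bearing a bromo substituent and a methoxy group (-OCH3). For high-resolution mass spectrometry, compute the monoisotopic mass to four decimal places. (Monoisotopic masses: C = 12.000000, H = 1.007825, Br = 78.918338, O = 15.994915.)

Atom tally by fragment:
  cyclopentane ring core → C:5 H:10
  (− 2 ring H displaced by substituents)
  + Br → Br:1
  + OCH3 → C:1 H:3 O:1
Element totals:
  C: 6
  H: 11
  Br: 1
  O: 1
Molecular formula: C6H11BrO.
  M = 6(12.0) + 11(1.007825) + 78.918338 + 15.994915
    = 72.000000 + 11.086075 + 78.918338 + 15.994915 = 177.999328

177.9993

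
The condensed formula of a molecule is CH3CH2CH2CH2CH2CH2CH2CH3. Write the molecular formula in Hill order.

Element totals:
  C: 8
  H: 18

C8H18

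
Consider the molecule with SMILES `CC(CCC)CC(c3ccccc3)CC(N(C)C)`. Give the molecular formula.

C17H29N

Atom tally by fragment:
  CH3 → C:1 H:3
  CH(CH2CH2CH3) → C:4 H:8
  CH2 → C:1 H:2
  CH(C6H5) → C:7 H:6
  CH2 → C:1 H:2
  CH2N(CH3)2 → C:3 H:8 N:1
Element totals:
  C: 17
  H: 29
  N: 1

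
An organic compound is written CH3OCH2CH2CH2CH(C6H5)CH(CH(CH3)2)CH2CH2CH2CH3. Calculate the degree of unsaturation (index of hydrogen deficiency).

4

Element totals:
  C: 19
  H: 32
  O: 1
Molecular formula: C19H32O.
DoU = (2C + 2 + N − H − X) / 2 = (2·19 + 2 + 0 − 32 − 0) / 2 = 4.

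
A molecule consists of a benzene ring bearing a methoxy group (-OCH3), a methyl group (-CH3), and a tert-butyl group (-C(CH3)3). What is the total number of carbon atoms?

Atom tally by fragment:
  benzene ring core → C:6 H:6
  (− 3 ring H displaced by substituents)
  + OCH3 → C:1 H:3 O:1
  + CH3 → C:1 H:3
  + C(CH3)3 → C:4 H:9
Element totals:
  C: 12
  H: 18
  O: 1

12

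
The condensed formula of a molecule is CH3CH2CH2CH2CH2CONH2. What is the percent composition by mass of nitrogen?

Atom tally by fragment:
  CH3 → C:1 H:3
  CH2 → C:1 H:2
  CH2 → C:1 H:2
  CH2 → C:1 H:2
  CH2CONH2 → C:2 H:4 O:1 N:1
Element totals:
  C: 6
  H: 13
  N: 1
  O: 1
Molecular formula: C6H13NO.
Molar mass = 115.176 g/mol.
Mass from N: 1 × 14.007 = 14.007 g/mol.
%N = 14.007 / 115.176 × 100 = 12.16%.

12.16%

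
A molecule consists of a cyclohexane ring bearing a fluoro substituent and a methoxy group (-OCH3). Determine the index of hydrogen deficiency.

1

Atom tally by fragment:
  cyclohexane ring core → C:6 H:12
  (− 2 ring H displaced by substituents)
  + F → F:1
  + OCH3 → C:1 H:3 O:1
Element totals:
  C: 7
  H: 13
  F: 1
  O: 1
Molecular formula: C7H13FO.
DoU = (2C + 2 + N − H − X) / 2 = (2·7 + 2 + 0 − 13 − 1) / 2 = 1.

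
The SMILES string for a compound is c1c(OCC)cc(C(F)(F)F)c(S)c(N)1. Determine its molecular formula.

Atom tally by fragment:
  benzene ring core → C:6 H:6
  (− 4 ring H displaced by substituents)
  + OC2H5 → C:2 H:5 O:1
  + CF3 → C:1 F:3
  + SH → S:1 H:1
  + NH2 → N:1 H:2
Element totals:
  C: 9
  H: 10
  F: 3
  N: 1
  O: 1
  S: 1

C9H10F3NOS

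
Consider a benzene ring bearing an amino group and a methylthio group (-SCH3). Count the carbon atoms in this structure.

Atom tally by fragment:
  benzene ring core → C:6 H:6
  (− 2 ring H displaced by substituents)
  + NH2 → N:1 H:2
  + SCH3 → C:1 H:3 S:1
Element totals:
  C: 7
  H: 9
  N: 1
  S: 1

7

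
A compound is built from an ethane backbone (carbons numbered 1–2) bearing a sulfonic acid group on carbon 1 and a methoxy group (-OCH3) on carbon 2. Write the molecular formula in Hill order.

C3H8O4S

Atom tally by fragment:
  HO3SCH2 → C:1 H:3 S:1 O:3
  CH2OCH3 → C:2 H:5 O:1
Element totals:
  C: 3
  H: 8
  O: 4
  S: 1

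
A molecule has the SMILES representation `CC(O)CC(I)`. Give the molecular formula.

C4H9IO

Atom tally by fragment:
  CH3 → C:1 H:3
  CH(OH) → C:1 H:2 O:1
  CH2 → C:1 H:2
  CH2I → C:1 H:2 I:1
Element totals:
  C: 4
  H: 9
  I: 1
  O: 1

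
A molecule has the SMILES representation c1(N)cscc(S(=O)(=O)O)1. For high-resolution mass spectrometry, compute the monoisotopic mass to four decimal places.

178.9711

Atom tally by fragment:
  thiophene ring core → C:4 H:4 S:1
  (− 2 ring H displaced by substituents)
  + NH2 → N:1 H:2
  + SO3H → S:1 O:3 H:1
Element totals:
  C: 4
  H: 5
  N: 1
  O: 3
  S: 2
Molecular formula: C4H5NO3S2.
  M = 4(12.0) + 5(1.007825) + 14.003074 + 3(15.994915) + 2(31.972071)
    = 48.000000 + 5.039125 + 14.003074 + 47.984745 + 63.944142 = 178.971086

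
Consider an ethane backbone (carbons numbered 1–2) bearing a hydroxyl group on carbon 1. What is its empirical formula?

C2H6O

Atom tally by fragment:
  HOCH2 → C:1 H:3 O:1
  CH3 → C:1 H:3
Element totals:
  C: 2
  H: 6
  O: 1
Molecular formula: C2H6O.
gcd of subscripts (2, 6, 1) = 1, so the empirical formula equals the molecular formula.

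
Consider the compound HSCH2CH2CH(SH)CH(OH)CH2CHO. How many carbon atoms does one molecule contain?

Element totals:
  C: 6
  H: 12
  O: 2
  S: 2

6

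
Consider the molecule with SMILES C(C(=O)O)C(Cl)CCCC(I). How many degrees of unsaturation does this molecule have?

1

Atom tally by fragment:
  HOOCCH2 → C:2 H:3 O:2
  CH(Cl) → C:1 H:1 Cl:1
  CH2 → C:1 H:2
  CH2 → C:1 H:2
  CH2 → C:1 H:2
  CH2I → C:1 H:2 I:1
Element totals:
  C: 7
  H: 12
  Cl: 1
  I: 1
  O: 2
Molecular formula: C7H12ClIO2.
DoU = (2C + 2 + N − H − X) / 2 = (2·7 + 2 + 0 − 12 − 2) / 2 = 1.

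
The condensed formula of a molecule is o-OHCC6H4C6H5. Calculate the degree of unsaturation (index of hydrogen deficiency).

9

Atom tally by fragment:
  benzene ring core → C:6 H:6
  (− 2 ring H displaced by substituents)
  + CHO → C:1 H:1 O:1
  + C6H5 → C:6 H:5
Element totals:
  C: 13
  H: 10
  O: 1
Molecular formula: C13H10O.
DoU = (2C + 2 + N − H − X) / 2 = (2·13 + 2 + 0 − 10 − 0) / 2 = 9.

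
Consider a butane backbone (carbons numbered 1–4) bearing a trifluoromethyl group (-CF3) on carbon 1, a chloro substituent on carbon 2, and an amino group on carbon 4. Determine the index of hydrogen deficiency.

Atom tally by fragment:
  F3CCH2 → C:2 H:2 F:3
  CH(Cl) → C:1 H:1 Cl:1
  CH2 → C:1 H:2
  CH2NH2 → C:1 H:4 N:1
Element totals:
  C: 5
  H: 9
  Cl: 1
  F: 3
  N: 1
Molecular formula: C5H9ClF3N.
DoU = (2C + 2 + N − H − X) / 2 = (2·5 + 2 + 1 − 9 − 4) / 2 = 0.

0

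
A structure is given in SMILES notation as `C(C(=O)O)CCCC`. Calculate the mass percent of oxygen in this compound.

27.55%

Atom tally by fragment:
  HOOCCH2 → C:2 H:3 O:2
  CH2 → C:1 H:2
  CH2 → C:1 H:2
  CH2 → C:1 H:2
  CH3 → C:1 H:3
Element totals:
  C: 6
  H: 12
  O: 2
Molecular formula: C6H12O2.
Molar mass = 116.160 g/mol.
Mass from O: 2 × 15.999 = 31.998 g/mol.
%O = 31.998 / 116.160 × 100 = 27.55%.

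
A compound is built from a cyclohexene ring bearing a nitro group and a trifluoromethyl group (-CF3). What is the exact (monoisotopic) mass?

195.0507

Atom tally by fragment:
  cyclohexene ring core → C:6 H:10
  (− 2 ring H displaced by substituents)
  + NO2 → N:1 O:2
  + CF3 → C:1 F:3
Element totals:
  C: 7
  H: 8
  F: 3
  N: 1
  O: 2
Molecular formula: C7H8F3NO2.
  M = 7(12.0) + 8(1.007825) + 3(18.998403) + 14.003074 + 2(15.994915)
    = 84.000000 + 8.062600 + 56.995209 + 14.003074 + 31.989830 = 195.050713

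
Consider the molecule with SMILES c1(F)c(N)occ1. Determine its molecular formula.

C4H4FNO

Atom tally by fragment:
  furan ring core → C:4 H:4 O:1
  (− 2 ring H displaced by substituents)
  + F → F:1
  + NH2 → N:1 H:2
Element totals:
  C: 4
  H: 4
  F: 1
  N: 1
  O: 1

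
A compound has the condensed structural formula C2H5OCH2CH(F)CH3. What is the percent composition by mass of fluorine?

Atom tally by fragment:
  C2H5OCH2 → C:3 H:7 O:1
  CH(F) → C:1 H:1 F:1
  CH3 → C:1 H:3
Element totals:
  C: 5
  H: 11
  F: 1
  O: 1
Molecular formula: C5H11FO.
Molar mass = 106.140 g/mol.
Mass from F: 1 × 18.998 = 18.998 g/mol.
%F = 18.998 / 106.140 × 100 = 17.90%.

17.90%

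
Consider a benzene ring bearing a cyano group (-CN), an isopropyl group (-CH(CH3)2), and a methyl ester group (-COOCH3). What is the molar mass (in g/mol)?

Atom tally by fragment:
  benzene ring core → C:6 H:6
  (− 3 ring H displaced by substituents)
  + CN → C:1 N:1
  + CH(CH3)2 → C:3 H:7
  + COOCH3 → C:2 H:3 O:2
Element totals:
  C: 12
  H: 13
  N: 1
  O: 2
Molecular formula: C12H13NO2.
  M = 12(12.011) + 13(1.008) + 14.007 + 2(15.999)
    = 144.132 + 13.104 + 14.007 + 31.998 = 203.241

203.24 g/mol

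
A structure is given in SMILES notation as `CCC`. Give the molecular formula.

Atom tally by fragment:
  CH3 → C:1 H:3
  CH2 → C:1 H:2
  CH3 → C:1 H:3
Element totals:
  C: 3
  H: 8

C3H8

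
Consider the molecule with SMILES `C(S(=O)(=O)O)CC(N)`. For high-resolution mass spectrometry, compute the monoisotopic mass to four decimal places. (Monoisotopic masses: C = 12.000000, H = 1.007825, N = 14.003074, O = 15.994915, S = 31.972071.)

Atom tally by fragment:
  HO3SCH2 → C:1 H:3 S:1 O:3
  CH2 → C:1 H:2
  CH2NH2 → C:1 H:4 N:1
Element totals:
  C: 3
  H: 9
  N: 1
  O: 3
  S: 1
Molecular formula: C3H9NO3S.
  M = 3(12.0) + 9(1.007825) + 14.003074 + 3(15.994915) + 31.972071
    = 36.000000 + 9.070425 + 14.003074 + 47.984745 + 31.972071 = 139.030315

139.0303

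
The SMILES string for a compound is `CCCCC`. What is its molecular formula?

C5H12

Atom tally by fragment:
  CH3 → C:1 H:3
  CH2 → C:1 H:2
  CH2 → C:1 H:2
  CH2 → C:1 H:2
  CH3 → C:1 H:3
Element totals:
  C: 5
  H: 12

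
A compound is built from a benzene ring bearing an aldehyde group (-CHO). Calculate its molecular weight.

106.12 g/mol

Atom tally by fragment:
  benzene ring core → C:6 H:6
  (− 1 ring H displaced by substituents)
  + CHO → C:1 H:1 O:1
Element totals:
  C: 7
  H: 6
  O: 1
Molecular formula: C7H6O.
  M = 7(12.011) + 6(1.008) + 15.999
    = 84.077 + 6.048 + 15.999 = 106.124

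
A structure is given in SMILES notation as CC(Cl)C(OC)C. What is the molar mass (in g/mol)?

122.59 g/mol

Atom tally by fragment:
  CH3 → C:1 H:3
  CH(Cl) → C:1 H:1 Cl:1
  CH(OCH3) → C:2 H:4 O:1
  CH3 → C:1 H:3
Element totals:
  C: 5
  H: 11
  Cl: 1
  O: 1
Molecular formula: C5H11ClO.
  M = 5(12.011) + 11(1.008) + 35.45 + 15.999
    = 60.055 + 11.088 + 35.450 + 15.999 = 122.592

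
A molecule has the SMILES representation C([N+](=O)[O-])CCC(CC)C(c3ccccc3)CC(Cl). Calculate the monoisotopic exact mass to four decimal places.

Atom tally by fragment:
  O2NCH2 → C:1 H:2 N:1 O:2
  CH2 → C:1 H:2
  CH2 → C:1 H:2
  CH(C2H5) → C:3 H:6
  CH(C6H5) → C:7 H:6
  CH2 → C:1 H:2
  CH2Cl → C:1 H:2 Cl:1
Element totals:
  C: 15
  H: 22
  Cl: 1
  N: 1
  O: 2
Molecular formula: C15H22ClNO2.
  M = 15(12.0) + 22(1.007825) + 34.968853 + 14.003074 + 2(15.994915)
    = 180.000000 + 22.172150 + 34.968853 + 14.003074 + 31.989830 = 283.133907

283.1339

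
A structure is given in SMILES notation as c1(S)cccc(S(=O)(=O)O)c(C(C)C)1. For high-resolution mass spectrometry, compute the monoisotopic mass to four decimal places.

Atom tally by fragment:
  benzene ring core → C:6 H:6
  (− 3 ring H displaced by substituents)
  + SH → S:1 H:1
  + SO3H → S:1 O:3 H:1
  + CH(CH3)2 → C:3 H:7
Element totals:
  C: 9
  H: 12
  O: 3
  S: 2
Molecular formula: C9H12O3S2.
  M = 9(12.0) + 12(1.007825) + 3(15.994915) + 2(31.972071)
    = 108.000000 + 12.093900 + 47.984745 + 63.944142 = 232.022787

232.0228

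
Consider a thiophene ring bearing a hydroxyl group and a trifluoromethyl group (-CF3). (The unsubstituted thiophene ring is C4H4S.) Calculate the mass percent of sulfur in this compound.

19.07%

Atom tally by fragment:
  thiophene ring core → C:4 H:4 S:1
  (− 2 ring H displaced by substituents)
  + OH → O:1 H:1
  + CF3 → C:1 F:3
Element totals:
  C: 5
  H: 3
  F: 3
  O: 1
  S: 1
Molecular formula: C5H3F3OS.
Molar mass = 168.132 g/mol.
Mass from S: 1 × 32.06 = 32.060 g/mol.
%S = 32.060 / 168.132 × 100 = 19.07%.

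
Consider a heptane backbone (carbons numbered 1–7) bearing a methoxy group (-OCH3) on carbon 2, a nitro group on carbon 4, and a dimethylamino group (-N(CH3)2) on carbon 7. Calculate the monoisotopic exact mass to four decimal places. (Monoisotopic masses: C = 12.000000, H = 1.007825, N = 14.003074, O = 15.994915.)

Atom tally by fragment:
  CH3 → C:1 H:3
  CH(OCH3) → C:2 H:4 O:1
  CH2 → C:1 H:2
  CH(NO2) → C:1 H:1 N:1 O:2
  CH2 → C:1 H:2
  CH2 → C:1 H:2
  CH2N(CH3)2 → C:3 H:8 N:1
Element totals:
  C: 10
  H: 22
  N: 2
  O: 3
Molecular formula: C10H22N2O3.
  M = 10(12.0) + 22(1.007825) + 2(14.003074) + 3(15.994915)
    = 120.000000 + 22.172150 + 28.006148 + 47.984745 = 218.163043

218.1630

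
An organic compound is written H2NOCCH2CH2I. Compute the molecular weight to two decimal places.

Atom tally by fragment:
  H2NOCCH2 → C:2 H:4 O:1 N:1
  CH2I → C:1 H:2 I:1
Element totals:
  C: 3
  H: 6
  I: 1
  N: 1
  O: 1
Molecular formula: C3H6INO.
  M = 3(12.011) + 6(1.008) + 126.904 + 14.007 + 15.999
    = 36.033 + 6.048 + 126.904 + 14.007 + 15.999 = 198.991

198.99 g/mol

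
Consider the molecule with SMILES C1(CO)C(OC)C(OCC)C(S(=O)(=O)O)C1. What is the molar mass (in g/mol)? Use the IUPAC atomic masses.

254.30 g/mol

Atom tally by fragment:
  cyclopentane ring core → C:5 H:10
  (− 4 ring H displaced by substituents)
  + CH2OH → C:1 H:3 O:1
  + OCH3 → C:1 H:3 O:1
  + OC2H5 → C:2 H:5 O:1
  + SO3H → S:1 O:3 H:1
Element totals:
  C: 9
  H: 18
  O: 6
  S: 1
Molecular formula: C9H18O6S.
  M = 9(12.011) + 18(1.008) + 6(15.999) + 32.06
    = 108.099 + 18.144 + 95.994 + 32.060 = 254.297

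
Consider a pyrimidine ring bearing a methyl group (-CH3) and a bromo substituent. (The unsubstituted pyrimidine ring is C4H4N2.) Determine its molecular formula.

C5H5BrN2

Atom tally by fragment:
  pyrimidine ring core → C:4 H:4 N:2
  (− 2 ring H displaced by substituents)
  + CH3 → C:1 H:3
  + Br → Br:1
Element totals:
  C: 5
  H: 5
  Br: 1
  N: 2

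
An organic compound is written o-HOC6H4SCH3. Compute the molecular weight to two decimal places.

140.20 g/mol

Atom tally by fragment:
  benzene ring core → C:6 H:6
  (− 2 ring H displaced by substituents)
  + OH → O:1 H:1
  + SCH3 → C:1 H:3 S:1
Element totals:
  C: 7
  H: 8
  O: 1
  S: 1
Molecular formula: C7H8OS.
  M = 7(12.011) + 8(1.008) + 15.999 + 32.06
    = 84.077 + 8.064 + 15.999 + 32.060 = 140.200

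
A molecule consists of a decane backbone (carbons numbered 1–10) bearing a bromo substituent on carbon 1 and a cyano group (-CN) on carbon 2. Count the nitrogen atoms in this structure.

Atom tally by fragment:
  BrCH2 → C:1 H:2 Br:1
  CH(CN) → C:2 H:1 N:1
  CH2 → C:1 H:2
  CH2 → C:1 H:2
  CH2 → C:1 H:2
  CH2 → C:1 H:2
  CH2 → C:1 H:2
  CH2 → C:1 H:2
  CH2 → C:1 H:2
  CH3 → C:1 H:3
Element totals:
  C: 11
  H: 20
  Br: 1
  N: 1

1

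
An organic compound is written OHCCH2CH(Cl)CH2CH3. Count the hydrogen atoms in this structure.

Element totals:
  C: 5
  H: 9
  Cl: 1
  O: 1

9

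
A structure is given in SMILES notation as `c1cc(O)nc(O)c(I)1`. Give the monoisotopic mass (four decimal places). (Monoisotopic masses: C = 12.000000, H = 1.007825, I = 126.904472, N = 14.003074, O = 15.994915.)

236.9287

Atom tally by fragment:
  pyridine ring core → C:5 H:5 N:1
  (− 3 ring H displaced by substituents)
  + OH → O:1 H:1
  + OH → O:1 H:1
  + I → I:1
Element totals:
  C: 5
  H: 4
  I: 1
  N: 1
  O: 2
Molecular formula: C5H4INO2.
  M = 5(12.0) + 4(1.007825) + 126.904472 + 14.003074 + 2(15.994915)
    = 60.000000 + 4.031300 + 126.904472 + 14.003074 + 31.989830 = 236.928676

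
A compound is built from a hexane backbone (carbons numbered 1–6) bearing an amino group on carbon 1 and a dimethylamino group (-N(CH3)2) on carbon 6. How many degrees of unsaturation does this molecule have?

Atom tally by fragment:
  H2NCH2 → C:1 H:4 N:1
  CH2 → C:1 H:2
  CH2 → C:1 H:2
  CH2 → C:1 H:2
  CH2 → C:1 H:2
  CH2N(CH3)2 → C:3 H:8 N:1
Element totals:
  C: 8
  H: 20
  N: 2
Molecular formula: C8H20N2.
DoU = (2C + 2 + N − H − X) / 2 = (2·8 + 2 + 2 − 20 − 0) / 2 = 0.

0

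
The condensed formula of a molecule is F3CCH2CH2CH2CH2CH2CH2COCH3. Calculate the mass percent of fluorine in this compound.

29.05%

Element totals:
  C: 9
  H: 15
  F: 3
  O: 1
Molecular formula: C9H15F3O.
Molar mass = 196.212 g/mol.
Mass from F: 3 × 18.998 = 56.994 g/mol.
%F = 56.994 / 196.212 × 100 = 29.05%.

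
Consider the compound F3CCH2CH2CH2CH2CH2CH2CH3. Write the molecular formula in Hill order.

Atom tally by fragment:
  F3CCH2 → C:2 H:2 F:3
  CH2 → C:1 H:2
  CH2 → C:1 H:2
  CH2 → C:1 H:2
  CH2 → C:1 H:2
  CH2 → C:1 H:2
  CH3 → C:1 H:3
Element totals:
  C: 8
  H: 15
  F: 3

C8H15F3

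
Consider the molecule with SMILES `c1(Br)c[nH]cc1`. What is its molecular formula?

Atom tally by fragment:
  pyrrole ring core → C:4 H:5 N:1
  (− 1 ring H displaced by substituents)
  + Br → Br:1
Element totals:
  C: 4
  H: 4
  Br: 1
  N: 1

C4H4BrN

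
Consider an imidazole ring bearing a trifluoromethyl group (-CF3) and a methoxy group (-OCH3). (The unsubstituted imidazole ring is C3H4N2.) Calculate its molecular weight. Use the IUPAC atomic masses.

166.10 g/mol

Atom tally by fragment:
  imidazole ring core → C:3 H:4 N:2
  (− 2 ring H displaced by substituents)
  + CF3 → C:1 F:3
  + OCH3 → C:1 H:3 O:1
Element totals:
  C: 5
  H: 5
  F: 3
  N: 2
  O: 1
Molecular formula: C5H5F3N2O.
  M = 5(12.011) + 5(1.008) + 3(18.998) + 2(14.007) + 15.999
    = 60.055 + 5.040 + 56.994 + 28.014 + 15.999 = 166.102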